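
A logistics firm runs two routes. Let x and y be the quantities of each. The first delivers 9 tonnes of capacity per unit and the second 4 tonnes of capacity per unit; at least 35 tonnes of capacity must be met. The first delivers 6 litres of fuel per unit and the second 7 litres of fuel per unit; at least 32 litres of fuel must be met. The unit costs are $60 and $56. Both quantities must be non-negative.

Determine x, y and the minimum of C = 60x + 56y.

Extreme points and C = 60x + 56y:
  (0, 35/4) → C = 490
  (16/3, 0) → C = 320
  (3, 2) → C = 292
The feasible region is unbounded (it extends along (0, 1), (1, 0)), but C strictly increases along every unbounded feasible direction, so there is no improving ray and the minimum is attained at a vertex.

The binding constraints are 9x + 4y = 35 and 6x + 7y = 32.
Solving simultaneously gives x = 3, y = 2.

x = 3, y = 2, minimum C = 292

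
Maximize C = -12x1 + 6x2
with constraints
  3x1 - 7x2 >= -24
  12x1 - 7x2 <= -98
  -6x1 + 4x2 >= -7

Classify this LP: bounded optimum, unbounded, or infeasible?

From the feasible point (-74/9, -2/21), moving in the direction (-4, -6) keeps every constraint satisfied while C increases without bound.

unbounded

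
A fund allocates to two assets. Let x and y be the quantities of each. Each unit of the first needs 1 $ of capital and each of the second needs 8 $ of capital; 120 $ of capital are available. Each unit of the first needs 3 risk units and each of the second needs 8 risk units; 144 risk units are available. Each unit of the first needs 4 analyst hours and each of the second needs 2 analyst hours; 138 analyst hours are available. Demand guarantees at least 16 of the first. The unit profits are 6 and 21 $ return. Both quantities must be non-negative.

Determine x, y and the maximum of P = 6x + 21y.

x = 16, y = 12, maximum P = 348

Vertices and P = 6x + 21y:
  (69/2, 0) → P = 207
  (16, 0) → P = 96
  (408/13, 81/13) → P = 4149/13
  (16, 12) → P = 348

The optimum lies where 3x + 8y = 144 and x = 16.
Solving simultaneously gives x = 16, y = 12.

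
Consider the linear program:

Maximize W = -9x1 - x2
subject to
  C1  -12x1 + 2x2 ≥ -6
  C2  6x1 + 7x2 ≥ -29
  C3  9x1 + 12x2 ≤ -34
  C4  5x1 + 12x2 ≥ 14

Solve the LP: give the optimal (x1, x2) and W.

Corner points and W = -9x1 - x2:
  (-110/9, 19/3) → W = 311/3
  (-446/37, 229/37) → W = 3785/37
  (-12, 37/6) → W = 611/6

The optimum lies where 6x1 + 7x2 = -29 and 9x1 + 12x2 = -34.
Solving simultaneously gives x1 = -110/9, x2 = 19/3.

x1 = -110/9, x2 = 19/3, maximum W = 311/3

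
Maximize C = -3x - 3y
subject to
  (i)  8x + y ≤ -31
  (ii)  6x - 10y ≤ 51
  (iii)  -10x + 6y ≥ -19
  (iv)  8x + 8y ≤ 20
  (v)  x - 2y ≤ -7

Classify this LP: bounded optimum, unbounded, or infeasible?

unbounded

From the feasible point (-67/14, 51/7), moving in the direction (-2, -1) keeps every constraint satisfied while C increases without bound.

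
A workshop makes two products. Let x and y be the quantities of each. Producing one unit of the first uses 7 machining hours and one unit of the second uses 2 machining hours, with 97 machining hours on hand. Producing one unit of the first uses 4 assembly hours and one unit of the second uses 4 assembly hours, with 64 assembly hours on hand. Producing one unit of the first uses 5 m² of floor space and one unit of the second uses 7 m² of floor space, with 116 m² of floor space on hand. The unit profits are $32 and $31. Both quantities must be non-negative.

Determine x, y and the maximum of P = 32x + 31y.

Feasible corners and P = 32x + 31y:
  (0, 0) → P = 0
  (0, 16) → P = 496
  (97/7, 0) → P = 3104/7
  (13, 3) → P = 509

The binding constraints are 7x + 2y = 97 and 4x + 4y = 64.
Solving simultaneously gives x = 13, y = 3.

x = 13, y = 3, maximum P = 509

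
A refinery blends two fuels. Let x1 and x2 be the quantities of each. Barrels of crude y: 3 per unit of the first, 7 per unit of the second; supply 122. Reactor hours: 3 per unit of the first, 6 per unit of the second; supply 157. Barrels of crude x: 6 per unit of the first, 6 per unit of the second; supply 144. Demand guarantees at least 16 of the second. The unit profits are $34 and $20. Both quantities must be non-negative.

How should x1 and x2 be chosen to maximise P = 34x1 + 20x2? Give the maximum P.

The optimum lies where 3x1 + 7x2 = 122 and x2 = 16.
Solving simultaneously gives x1 = 10/3, x2 = 16.

x1 = 10/3, x2 = 16, maximum P = 1300/3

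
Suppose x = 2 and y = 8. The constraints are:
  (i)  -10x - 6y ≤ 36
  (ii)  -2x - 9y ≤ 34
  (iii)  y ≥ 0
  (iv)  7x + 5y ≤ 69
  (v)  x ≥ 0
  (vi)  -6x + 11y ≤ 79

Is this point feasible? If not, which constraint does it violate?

(i): -68 ≤ 36 ✓
(ii): -76 ≤ 34 ✓
(iii): 8 ≥ 0 ✓
(iv): 54 ≤ 69 ✓
(v): 2 ≥ 0 ✓
(vi): 76 ≤ 79 ✓

feasible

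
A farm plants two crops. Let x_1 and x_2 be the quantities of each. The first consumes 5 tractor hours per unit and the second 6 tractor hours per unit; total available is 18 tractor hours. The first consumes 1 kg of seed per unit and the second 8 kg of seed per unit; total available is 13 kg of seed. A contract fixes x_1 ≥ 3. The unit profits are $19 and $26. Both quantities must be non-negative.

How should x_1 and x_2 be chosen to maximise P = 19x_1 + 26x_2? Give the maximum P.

x_1 = 3, x_2 = 1/2, maximum P = 70

Extreme points and P = 19x_1 + 26x_2:
  (18/5, 0) → P = 342/5
  (3, 0) → P = 57
  (3, 1/2) → P = 70

The binding constraints are 5x_1 + 6x_2 = 18 and x_1 = 3.
Solving simultaneously gives x_1 = 3, x_2 = 1/2.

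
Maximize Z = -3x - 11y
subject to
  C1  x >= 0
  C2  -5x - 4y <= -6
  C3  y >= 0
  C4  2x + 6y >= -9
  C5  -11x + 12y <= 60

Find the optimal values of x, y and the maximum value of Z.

Corner points and Z = -3x - 11y:
  (0, 3/2) → Z = -33/2
  (0, 5) → Z = -55
  (6/5, 0) → Z = -18/5
The feasible region is unbounded (it extends along (12, 11), (1, 0)), but Z strictly decreases along every unbounded feasible direction, so there is no improving ray and the maximum is attained at a vertex.

The optimum lies where -5x - 4y = -6 and y = 0.
Solving simultaneously gives x = 6/5, y = 0.

x = 6/5, y = 0, maximum Z = -18/5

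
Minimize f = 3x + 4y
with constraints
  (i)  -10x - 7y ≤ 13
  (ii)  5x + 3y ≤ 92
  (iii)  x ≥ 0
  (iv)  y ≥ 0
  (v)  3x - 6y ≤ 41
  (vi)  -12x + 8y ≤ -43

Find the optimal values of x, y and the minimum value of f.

Corner points and f = 3x + 4y:
  (225/13, 71/39) → f = 2309/39
  (865/76, 889/76) → f = 6151/76
  (41/3, 0) → f = 41
  (43/12, 0) → f = 43/4

The optimum lies where y = 0 and -12x + 8y = -43.
Solving simultaneously gives x = 43/12, y = 0.

x = 43/12, y = 0, minimum f = 43/4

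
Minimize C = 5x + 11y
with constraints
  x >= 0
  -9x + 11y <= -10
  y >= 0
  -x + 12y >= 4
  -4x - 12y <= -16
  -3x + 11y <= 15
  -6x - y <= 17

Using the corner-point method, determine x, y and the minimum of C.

Feasible corners and C = 5x + 11y:
  (37/19, 13/19) → C = 328/19
  (25/6, 5/2) → C = 145/3
  (12/5, 8/15) → C = 268/15
The feasible region is unbounded (it extends along (12, 1), (11, 3)), but C strictly increases along every unbounded feasible direction, so there is no improving ray and the minimum is attained at a vertex.

The optimum lies where -9x + 11y = -10 and -4x - 12y = -16.
Solving simultaneously gives x = 37/19, y = 13/19.

x = 37/19, y = 13/19, minimum C = 328/19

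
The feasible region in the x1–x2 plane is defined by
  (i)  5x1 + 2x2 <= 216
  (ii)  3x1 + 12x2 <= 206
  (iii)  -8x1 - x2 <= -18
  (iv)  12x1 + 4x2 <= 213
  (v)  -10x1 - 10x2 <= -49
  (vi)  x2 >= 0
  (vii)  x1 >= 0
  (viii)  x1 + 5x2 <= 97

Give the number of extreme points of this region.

5

Pairwise boundary intersections that survive every other constraint:
  (10/93, 1594/93)
  (433/33, 611/44)
  (131/70, 106/35)
  (71/4, 0)
  (49/10, 0)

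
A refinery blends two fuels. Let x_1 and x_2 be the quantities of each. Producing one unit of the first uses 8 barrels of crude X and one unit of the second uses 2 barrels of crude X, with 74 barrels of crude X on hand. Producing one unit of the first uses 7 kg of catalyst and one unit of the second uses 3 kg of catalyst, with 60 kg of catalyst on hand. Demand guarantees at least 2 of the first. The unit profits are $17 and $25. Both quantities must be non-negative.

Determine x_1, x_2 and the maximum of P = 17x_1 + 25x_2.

x_1 = 2, x_2 = 46/3, maximum P = 1252/3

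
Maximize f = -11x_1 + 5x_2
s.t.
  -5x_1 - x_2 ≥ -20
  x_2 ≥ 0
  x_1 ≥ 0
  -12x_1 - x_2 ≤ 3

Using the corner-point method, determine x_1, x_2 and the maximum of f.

The optimum lies where -5x_1 - x_2 = -20 and x_1 = 0.
Solving simultaneously gives x_1 = 0, x_2 = 20.

x_1 = 0, x_2 = 20, maximum f = 100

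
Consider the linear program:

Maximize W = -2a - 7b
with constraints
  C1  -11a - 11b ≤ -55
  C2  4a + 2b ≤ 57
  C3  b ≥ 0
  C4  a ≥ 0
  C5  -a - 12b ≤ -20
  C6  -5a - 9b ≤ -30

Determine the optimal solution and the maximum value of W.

a = 40/11, b = 15/11, maximum W = -185/11

The optimum lies where -11a - 11b = -55 and -a - 12b = -20.
Solving simultaneously gives a = 40/11, b = 15/11.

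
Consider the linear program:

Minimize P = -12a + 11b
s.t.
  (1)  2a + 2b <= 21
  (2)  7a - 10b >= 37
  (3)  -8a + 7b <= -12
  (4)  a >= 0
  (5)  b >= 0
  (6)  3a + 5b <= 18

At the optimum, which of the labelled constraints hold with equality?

(5) and (6)

Feasible corners and P = -12a + 11b:
  (37/7, 0) → P = -444/7
  (73/13, 3/13) → P = -843/13
  (6, 0) → P = -72

The minimum is at (6, 0). Substituting into each constraint, equality holds for (5) and (6); the remaining constraints have slack.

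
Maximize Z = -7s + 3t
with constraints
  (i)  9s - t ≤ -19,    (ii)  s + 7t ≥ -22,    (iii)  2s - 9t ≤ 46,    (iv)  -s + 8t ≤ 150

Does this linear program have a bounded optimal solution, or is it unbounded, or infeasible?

Corner points and Z = -7s + 3t:
  (-155/64, -179/64) → Z = 137/16
  (-2/71, 1331/71) → Z = 4007/71
  (-1226/15, 128/15) → Z = 8966/15
The feasible region has finitely many vertices and no improving ray; the maximum is 8966/15 at (-1226/15, 128/15).

bounded optimum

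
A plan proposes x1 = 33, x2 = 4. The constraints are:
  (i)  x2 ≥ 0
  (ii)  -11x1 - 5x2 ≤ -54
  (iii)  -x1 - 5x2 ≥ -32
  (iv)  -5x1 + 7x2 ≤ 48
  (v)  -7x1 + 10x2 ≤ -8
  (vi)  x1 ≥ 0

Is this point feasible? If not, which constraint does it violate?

not feasible — violates (iii)

Constraint (iii): -x1 - 5x2 = -53, which is not ≥ -32. All other constraints are satisfied.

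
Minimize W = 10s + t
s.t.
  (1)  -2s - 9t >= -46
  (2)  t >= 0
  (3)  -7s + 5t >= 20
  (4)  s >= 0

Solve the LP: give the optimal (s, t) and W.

Extreme points and W = 10s + t:
  (50/73, 362/73) → W = 862/73
  (0, 46/9) → W = 46/9
  (0, 4) → W = 4

The optimum lies where -7s + 5t = 20 and s = 0.
Solving simultaneously gives s = 0, t = 4.

s = 0, t = 4, minimum W = 4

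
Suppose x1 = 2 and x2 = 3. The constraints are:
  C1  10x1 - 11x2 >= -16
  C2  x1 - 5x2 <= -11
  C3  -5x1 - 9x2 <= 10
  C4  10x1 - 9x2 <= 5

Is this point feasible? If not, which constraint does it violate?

C1: -13 ≥ -16 ✓
C2: -13 ≤ -11 ✓
C3: -37 ≤ 10 ✓
C4: -7 ≤ 5 ✓

feasible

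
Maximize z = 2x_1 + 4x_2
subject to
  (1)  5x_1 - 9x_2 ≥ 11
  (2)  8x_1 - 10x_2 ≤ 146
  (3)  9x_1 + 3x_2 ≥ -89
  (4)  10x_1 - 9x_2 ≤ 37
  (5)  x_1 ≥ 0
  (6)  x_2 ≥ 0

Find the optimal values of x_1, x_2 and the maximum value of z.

x_1 = 26/5, x_2 = 5/3, maximum z = 256/15

Corner points and z = 2x_1 + 4x_2:
  (26/5, 5/3) → z = 256/15
  (11/5, 0) → z = 22/5
  (37/10, 0) → z = 37/5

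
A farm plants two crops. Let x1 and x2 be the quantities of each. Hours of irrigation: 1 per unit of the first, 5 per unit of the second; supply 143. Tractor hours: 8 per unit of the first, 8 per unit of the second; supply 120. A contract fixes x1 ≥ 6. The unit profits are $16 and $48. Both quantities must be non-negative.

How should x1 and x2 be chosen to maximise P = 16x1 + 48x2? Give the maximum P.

x1 = 6, x2 = 9, maximum P = 528

Vertices and P = 16x1 + 48x2:
  (15, 0) → P = 240
  (6, 0) → P = 96
  (6, 9) → P = 528

The optimum lies where 8x1 + 8x2 = 120 and x1 = 6.
Solving simultaneously gives x1 = 6, x2 = 9.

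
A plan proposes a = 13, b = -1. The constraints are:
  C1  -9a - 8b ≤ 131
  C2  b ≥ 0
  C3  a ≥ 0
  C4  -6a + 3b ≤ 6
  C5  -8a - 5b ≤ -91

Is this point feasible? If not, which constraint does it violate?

Constraint C2: b = -1, which is not ≥ 0. All other constraints are satisfied.

not feasible — violates C2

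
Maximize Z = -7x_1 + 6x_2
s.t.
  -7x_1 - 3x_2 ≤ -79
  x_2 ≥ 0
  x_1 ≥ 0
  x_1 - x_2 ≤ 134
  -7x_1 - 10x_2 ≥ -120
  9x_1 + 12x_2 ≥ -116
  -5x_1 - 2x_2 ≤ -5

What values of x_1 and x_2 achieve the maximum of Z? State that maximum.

Extreme points and Z = -7x_1 + 6x_2:
  (79/7, 0) → Z = -79
  (430/49, 41/7) → Z = -184/7
  (120/7, 0) → Z = -120

At the optimal vertex, -7x_1 - 3x_2 = -79 and -7x_1 - 10x_2 = -120.
Solving simultaneously gives x_1 = 430/49, x_2 = 41/7.

x_1 = 430/49, x_2 = 41/7, maximum Z = -184/7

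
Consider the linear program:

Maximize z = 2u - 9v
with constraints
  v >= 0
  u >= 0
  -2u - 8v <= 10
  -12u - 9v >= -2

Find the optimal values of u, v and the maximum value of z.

u = 1/6, v = 0, maximum z = 1/3

Vertices and z = 2u - 9v:
  (0, 0) → z = 0
  (1/6, 0) → z = 1/3
  (0, 2/9) → z = -2

The optimum lies where v = 0 and -12u - 9v = -2.
Solving simultaneously gives u = 1/6, v = 0.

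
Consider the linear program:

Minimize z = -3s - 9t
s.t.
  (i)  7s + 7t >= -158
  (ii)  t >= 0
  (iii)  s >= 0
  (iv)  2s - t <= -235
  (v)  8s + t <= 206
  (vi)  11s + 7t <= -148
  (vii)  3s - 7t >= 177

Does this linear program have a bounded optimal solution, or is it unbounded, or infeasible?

The boundaries 11s + 7t = -148 and 3s - 7t = 177 meet at (29/14, -2391/98), but that point violates t ≥ 0. Every candidate vertex is excluded by some other constraint, so the feasible region is empty.

infeasible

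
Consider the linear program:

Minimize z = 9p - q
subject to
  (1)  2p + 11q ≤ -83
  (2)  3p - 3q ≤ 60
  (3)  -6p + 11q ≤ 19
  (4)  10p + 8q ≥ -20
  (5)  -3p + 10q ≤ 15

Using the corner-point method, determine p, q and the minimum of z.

Vertices and z = 9p - q:
  (137/13, -123/13) → z = 1356/13
  (222/47, -395/47) → z = 2393/47
  (70/9, -110/9) → z = 740/9

p = 222/47, q = -395/47, minimum z = 2393/47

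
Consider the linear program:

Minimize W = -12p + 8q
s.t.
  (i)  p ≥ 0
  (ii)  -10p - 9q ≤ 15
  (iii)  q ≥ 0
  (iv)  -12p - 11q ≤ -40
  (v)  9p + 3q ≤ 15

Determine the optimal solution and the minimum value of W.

At the optimal vertex, -12p - 11q = -40 and 9p + 3q = 15.
Solving simultaneously gives p = 5/7, q = 20/7.

p = 5/7, q = 20/7, minimum W = 100/7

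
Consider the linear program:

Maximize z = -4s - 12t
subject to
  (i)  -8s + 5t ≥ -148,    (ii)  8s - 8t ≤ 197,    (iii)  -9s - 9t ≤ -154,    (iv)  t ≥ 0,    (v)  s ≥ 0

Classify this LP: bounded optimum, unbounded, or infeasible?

bounded optimum

Extreme points and z = -4s - 12t:
  (37/2, 0) → z = -74
  (154/9, 0) → z = -616/9
  (0, 154/9) → z = -616/3
The feasible region has finitely many vertices and no improving ray; the maximum is -616/9 at (154/9, 0).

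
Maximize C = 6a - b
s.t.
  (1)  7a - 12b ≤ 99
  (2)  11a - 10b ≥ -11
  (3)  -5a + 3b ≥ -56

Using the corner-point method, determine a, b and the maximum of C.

a = 593/17, b = 671/17, maximum C = 2887/17

Vertices and C = 6a - b:
  (-561/31, -583/31) → C = -2783/31
  (125/13, -103/39) → C = 181/3
  (593/17, 671/17) → C = 2887/17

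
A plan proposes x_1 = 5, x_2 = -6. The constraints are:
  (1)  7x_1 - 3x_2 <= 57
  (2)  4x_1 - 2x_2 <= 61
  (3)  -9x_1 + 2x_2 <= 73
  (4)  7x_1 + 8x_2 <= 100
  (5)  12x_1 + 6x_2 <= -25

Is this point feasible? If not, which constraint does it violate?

Constraint (5): 12x_1 + 6x_2 = 24, which is not ≤ -25. All other constraints are satisfied.

not feasible — violates (5)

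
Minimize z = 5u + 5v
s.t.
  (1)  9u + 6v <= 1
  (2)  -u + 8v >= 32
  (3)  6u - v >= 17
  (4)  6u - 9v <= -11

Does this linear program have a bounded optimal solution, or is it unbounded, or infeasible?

The boundaries 9u + 6v = 1 and -u + 8v = 32 meet at (-92/39, 289/78), but that point violates 6u - v ≥ 17. Every candidate vertex is excluded by some other constraint, so the feasible region is empty.

infeasible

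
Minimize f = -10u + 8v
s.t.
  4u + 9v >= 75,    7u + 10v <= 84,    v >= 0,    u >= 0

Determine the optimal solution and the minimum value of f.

u = 6/23, v = 189/23, minimum f = 1452/23

Vertices and f = -10u + 8v:
  (6/23, 189/23) → f = 1452/23
  (0, 25/3) → f = 200/3
  (0, 42/5) → f = 336/5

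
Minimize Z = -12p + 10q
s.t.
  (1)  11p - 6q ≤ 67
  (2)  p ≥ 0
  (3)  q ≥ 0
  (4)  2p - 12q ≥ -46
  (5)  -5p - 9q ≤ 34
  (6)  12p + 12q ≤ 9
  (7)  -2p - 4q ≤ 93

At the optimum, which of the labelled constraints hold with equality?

(3) and (6)

Extreme points and Z = -12p + 10q:
  (0, 0) → Z = 0
  (0, 3/4) → Z = 15/2
  (3/4, 0) → Z = -9

The minimum is at (3/4, 0). Substituting into each constraint, equality holds for (3) and (6); the remaining constraints have slack.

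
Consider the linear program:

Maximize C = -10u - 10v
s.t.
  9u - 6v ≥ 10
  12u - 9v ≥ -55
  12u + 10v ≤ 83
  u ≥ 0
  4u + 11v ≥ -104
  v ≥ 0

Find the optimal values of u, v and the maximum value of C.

The optimum lies where 9u - 6v = 10 and v = 0.
Solving simultaneously gives u = 10/9, v = 0.

u = 10/9, v = 0, maximum C = -100/9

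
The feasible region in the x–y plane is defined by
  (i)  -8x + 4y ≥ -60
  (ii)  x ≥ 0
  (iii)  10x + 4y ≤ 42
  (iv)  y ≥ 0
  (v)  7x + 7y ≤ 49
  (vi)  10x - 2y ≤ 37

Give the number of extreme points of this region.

5

Intersecting each pair of boundary lines and keeping only the points that satisfy every inequality leaves:
  (0, 0)
  (0, 7)
  (7/3, 14/3)
  (58/15, 5/6)
  (37/10, 0)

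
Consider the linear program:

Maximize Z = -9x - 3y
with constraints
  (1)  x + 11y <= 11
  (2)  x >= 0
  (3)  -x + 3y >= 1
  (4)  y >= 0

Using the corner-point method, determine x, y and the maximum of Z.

x = 0, y = 1/3, maximum Z = -1

The optimum lies where x = 0 and -x + 3y = 1.
Solving simultaneously gives x = 0, y = 1/3.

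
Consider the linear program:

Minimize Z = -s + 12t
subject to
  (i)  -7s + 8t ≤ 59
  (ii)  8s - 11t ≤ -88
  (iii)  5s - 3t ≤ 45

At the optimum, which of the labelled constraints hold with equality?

(i) and (ii)

Feasible corners and Z = -s + 12t:
  (55/13, 144/13) → Z = 1673/13
  (537/19, 610/19) → Z = 357
  (759/31, 800/31) → Z = 8841/31

The minimum is at (55/13, 144/13). Substituting into each constraint, equality holds for (i) and (ii); the remaining constraints have slack.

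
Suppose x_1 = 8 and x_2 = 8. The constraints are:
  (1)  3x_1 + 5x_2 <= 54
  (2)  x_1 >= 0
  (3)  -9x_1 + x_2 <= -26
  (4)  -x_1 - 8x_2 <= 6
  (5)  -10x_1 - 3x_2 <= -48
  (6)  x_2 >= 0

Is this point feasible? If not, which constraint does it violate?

not feasible — violates (1)

Constraint (1): 3x_1 + 5x_2 = 64, which is not ≤ 54. All other constraints are satisfied.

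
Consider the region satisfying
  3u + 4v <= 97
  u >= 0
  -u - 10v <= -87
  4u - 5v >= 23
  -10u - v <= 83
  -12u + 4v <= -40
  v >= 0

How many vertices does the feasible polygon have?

3

The feasible vertices (each the meet of two boundaries and inside every other half-plane) are:
  (311/13, 82/13)
  (577/31, 319/31)
  (133/9, 65/9)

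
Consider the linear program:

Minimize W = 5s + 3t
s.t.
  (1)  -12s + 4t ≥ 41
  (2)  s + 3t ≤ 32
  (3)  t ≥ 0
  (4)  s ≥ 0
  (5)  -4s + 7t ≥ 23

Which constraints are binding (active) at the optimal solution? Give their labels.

Extreme points and W = 5s + 3t:
  (1/8, 85/8) → W = 65/2
  (0, 41/4) → W = 123/4
  (0, 32/3) → W = 32

The minimum is at (0, 41/4). Substituting into each constraint, equality holds for (1) and (4); the remaining constraints have slack.

(1) and (4)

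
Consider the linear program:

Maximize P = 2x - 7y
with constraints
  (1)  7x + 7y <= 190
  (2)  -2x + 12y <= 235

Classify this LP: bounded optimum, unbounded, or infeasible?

From the feasible point (635/98, 2025/98), moving in the direction (7, -7) keeps every constraint satisfied while P increases without bound.

unbounded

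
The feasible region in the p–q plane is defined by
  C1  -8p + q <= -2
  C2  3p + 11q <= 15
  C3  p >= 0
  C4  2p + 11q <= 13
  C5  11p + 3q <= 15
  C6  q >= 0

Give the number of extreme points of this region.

4

Of the 15 pairwise boundary intersections, those satisfying every inequality are:
  (7/18, 10/9)
  (1/4, 0)
  (126/115, 113/115)
  (15/11, 0)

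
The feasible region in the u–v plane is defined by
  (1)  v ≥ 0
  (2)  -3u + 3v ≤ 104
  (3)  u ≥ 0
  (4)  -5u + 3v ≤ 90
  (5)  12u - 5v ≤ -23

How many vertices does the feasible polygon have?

Intersecting each pair of boundary lines and keeping only the points that satisfy every inequality leaves:
  (7, 125/3)
  (451/21, 393/7)
  (0, 30)
  (0, 23/5)

4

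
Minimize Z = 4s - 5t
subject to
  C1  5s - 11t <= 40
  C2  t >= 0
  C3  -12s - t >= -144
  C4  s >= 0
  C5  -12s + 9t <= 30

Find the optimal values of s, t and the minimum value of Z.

Corner points and Z = 4s - 5t:
  (8, 0) → Z = 32
  (1624/137, 240/137) → Z = 5296/137
  (0, 0) → Z = 0
  (211/20, 87/5) → Z = -224/5
  (0, 10/3) → Z = -50/3

The optimum lies where -12s - t = -144 and -12s + 9t = 30.
Solving simultaneously gives s = 211/20, t = 87/5.

s = 211/20, t = 87/5, minimum Z = -224/5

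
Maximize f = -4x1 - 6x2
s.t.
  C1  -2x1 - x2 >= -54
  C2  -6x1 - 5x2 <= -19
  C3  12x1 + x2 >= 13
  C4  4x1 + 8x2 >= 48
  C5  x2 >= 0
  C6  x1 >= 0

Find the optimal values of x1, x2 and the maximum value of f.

x1 = 14/23, x2 = 131/23, maximum f = -842/23

Vertices and f = -4x1 - 6x2:
  (27, 0) → f = -108
  (0, 54) → f = -324
  (14/23, 131/23) → f = -842/23
  (0, 13) → f = -78
  (12, 0) → f = -48

The binding constraints are 12x1 + x2 = 13 and 4x1 + 8x2 = 48.
Solving simultaneously gives x1 = 14/23, x2 = 131/23.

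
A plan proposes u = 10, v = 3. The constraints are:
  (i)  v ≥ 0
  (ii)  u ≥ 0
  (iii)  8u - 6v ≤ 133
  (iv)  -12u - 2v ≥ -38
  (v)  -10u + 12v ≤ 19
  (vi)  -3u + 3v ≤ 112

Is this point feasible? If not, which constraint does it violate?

not feasible — violates (iv)

Constraint (iv): -12u - 2v = -126, which is not ≥ -38. All other constraints are satisfied.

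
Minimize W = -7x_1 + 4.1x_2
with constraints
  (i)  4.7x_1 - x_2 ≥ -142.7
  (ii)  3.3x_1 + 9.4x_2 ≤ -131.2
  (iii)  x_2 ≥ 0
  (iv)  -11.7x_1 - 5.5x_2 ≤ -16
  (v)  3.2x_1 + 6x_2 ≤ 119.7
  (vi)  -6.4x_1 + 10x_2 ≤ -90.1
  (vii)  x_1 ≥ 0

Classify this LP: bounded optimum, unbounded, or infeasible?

The boundaries 3.3x_1 + 9.4x_2 = -131.2 and -11.7x_1 - 5.5x_2 = -16 meet at (87200/9183, -52928/3061), but that point violates x_2 ≥ 0. Every candidate vertex is excluded by some other constraint, so the feasible region is empty.

infeasible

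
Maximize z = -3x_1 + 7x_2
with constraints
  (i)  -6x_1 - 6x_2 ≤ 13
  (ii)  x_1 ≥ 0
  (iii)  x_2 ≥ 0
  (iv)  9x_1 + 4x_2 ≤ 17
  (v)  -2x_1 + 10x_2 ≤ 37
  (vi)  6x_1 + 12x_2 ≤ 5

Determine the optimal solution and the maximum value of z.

Extreme points and z = -3x_1 + 7x_2:
  (0, 0) → z = 0
  (0, 5/12) → z = 35/12
  (5/6, 0) → z = -5/2

The optimum lies where x_1 = 0 and 6x_1 + 12x_2 = 5.
Solving simultaneously gives x_1 = 0, x_2 = 5/12.

x_1 = 0, x_2 = 5/12, maximum z = 35/12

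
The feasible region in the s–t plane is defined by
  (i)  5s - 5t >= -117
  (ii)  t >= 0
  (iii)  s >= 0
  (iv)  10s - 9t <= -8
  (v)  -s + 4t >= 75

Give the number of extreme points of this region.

The feasible vertices (each the meet of two boundaries and inside every other half-plane) are:
  (0, 117/5)
  (1013/5, 226)
  (0, 75/4)
  (643/31, 742/31)

4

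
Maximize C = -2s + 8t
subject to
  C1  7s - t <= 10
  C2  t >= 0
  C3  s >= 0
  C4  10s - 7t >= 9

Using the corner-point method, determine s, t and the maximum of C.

s = 61/39, t = 37/39, maximum C = 58/13

Extreme points and C = -2s + 8t:
  (10/7, 0) → C = -20/7
  (61/39, 37/39) → C = 58/13
  (9/10, 0) → C = -9/5

The binding constraints are 7s - t = 10 and 10s - 7t = 9.
Solving simultaneously gives s = 61/39, t = 37/39.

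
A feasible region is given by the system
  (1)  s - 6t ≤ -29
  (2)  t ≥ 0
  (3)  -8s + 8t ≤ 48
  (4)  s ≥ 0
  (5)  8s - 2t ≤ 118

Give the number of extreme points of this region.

Pairwise boundary intersections that survive every other constraint:
  (0, 29/6)
  (383/23, 175/23)
  (0, 6)
  (65/3, 83/3)

4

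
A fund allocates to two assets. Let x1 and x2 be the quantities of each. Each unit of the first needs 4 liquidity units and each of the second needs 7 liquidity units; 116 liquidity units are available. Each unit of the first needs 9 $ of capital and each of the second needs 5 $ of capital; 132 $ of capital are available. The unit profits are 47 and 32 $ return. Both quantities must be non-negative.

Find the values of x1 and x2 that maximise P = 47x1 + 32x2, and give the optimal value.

Corner points and P = 47x1 + 32x2:
  (0, 0) → P = 0
  (0, 116/7) → P = 3712/7
  (44/3, 0) → P = 2068/3
  (8, 12) → P = 760

The optimum lies where 4x1 + 7x2 = 116 and 9x1 + 5x2 = 132.
Solving simultaneously gives x1 = 8, x2 = 12.

x1 = 8, x2 = 12, maximum P = 760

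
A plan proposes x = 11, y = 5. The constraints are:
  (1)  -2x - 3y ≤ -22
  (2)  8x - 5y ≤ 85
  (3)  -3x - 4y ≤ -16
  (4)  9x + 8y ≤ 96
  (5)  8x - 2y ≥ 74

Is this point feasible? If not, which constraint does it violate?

not feasible — violates (4)

Constraint (4): 9x + 8y = 139, which is not ≤ 96. All other constraints are satisfied.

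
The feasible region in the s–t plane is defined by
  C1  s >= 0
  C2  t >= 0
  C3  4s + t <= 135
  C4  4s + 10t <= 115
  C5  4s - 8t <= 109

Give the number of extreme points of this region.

Intersecting each pair of boundary lines and keeping only the points that satisfy every inequality leaves:
  (0, 0)
  (0, 23/2)
  (109/4, 0)
  (335/12, 1/3)

4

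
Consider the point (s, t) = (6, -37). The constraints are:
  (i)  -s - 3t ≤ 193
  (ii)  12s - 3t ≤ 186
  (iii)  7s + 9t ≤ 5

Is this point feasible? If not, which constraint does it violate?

feasible

(i): 105 ≤ 193 ✓
(ii): 183 ≤ 186 ✓
(iii): -291 ≤ 5 ✓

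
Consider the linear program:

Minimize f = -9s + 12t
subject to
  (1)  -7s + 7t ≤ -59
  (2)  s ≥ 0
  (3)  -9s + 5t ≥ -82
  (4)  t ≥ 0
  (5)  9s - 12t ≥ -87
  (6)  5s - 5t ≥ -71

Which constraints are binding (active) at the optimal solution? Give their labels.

(3) and (4)

Feasible corners and f = -9s + 12t:
  (279/28, 43/28) → f = -285/4
  (59/7, 0) → f = -531/7
  (82/9, 0) → f = -82

The minimum is at (82/9, 0). Substituting into each constraint, equality holds for (3) and (4); the remaining constraints have slack.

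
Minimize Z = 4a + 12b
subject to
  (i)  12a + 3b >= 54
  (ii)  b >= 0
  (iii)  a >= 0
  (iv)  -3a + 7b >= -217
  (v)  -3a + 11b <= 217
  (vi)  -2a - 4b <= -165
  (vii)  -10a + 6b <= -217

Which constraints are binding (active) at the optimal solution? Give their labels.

Corner points and Z = 4a + 12b:
  (651/2, 217/2) → Z = 2604
  (2023/26, 61/26) → Z = 4412/13
  (3689/92, 2821/92) → Z = 12152/23
  (929/26, 304/13) → Z = 5506/13

The minimum is at (2023/26, 61/26). Substituting into each constraint, equality holds for (iv) and (vi); the remaining constraints have slack.

(iv) and (vi)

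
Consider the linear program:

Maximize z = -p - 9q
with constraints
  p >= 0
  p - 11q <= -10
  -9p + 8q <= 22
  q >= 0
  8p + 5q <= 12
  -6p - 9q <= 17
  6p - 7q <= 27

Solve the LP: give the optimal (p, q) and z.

Corner points and z = -p - 9q:
  (0, 10/11) → z = -90/11
  (0, 12/5) → z = -108/5
  (82/93, 92/93) → z = -910/93

The binding constraints are p = 0 and p - 11q = -10.
Solving simultaneously gives p = 0, q = 10/11.

p = 0, q = 10/11, maximum z = -90/11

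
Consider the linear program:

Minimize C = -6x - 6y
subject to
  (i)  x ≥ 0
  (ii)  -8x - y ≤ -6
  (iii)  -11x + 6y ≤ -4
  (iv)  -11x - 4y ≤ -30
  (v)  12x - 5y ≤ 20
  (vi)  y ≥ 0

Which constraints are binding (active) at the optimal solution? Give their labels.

(iii) and (v)

Vertices and C = -6x - 6y:
  (98/55, 13/5) → C = -1446/55
  (100/17, 172/17) → C = -96
  (230/103, 140/103) → C = -2220/103

The minimum is at (100/17, 172/17). Substituting into each constraint, equality holds for (iii) and (v); the remaining constraints have slack.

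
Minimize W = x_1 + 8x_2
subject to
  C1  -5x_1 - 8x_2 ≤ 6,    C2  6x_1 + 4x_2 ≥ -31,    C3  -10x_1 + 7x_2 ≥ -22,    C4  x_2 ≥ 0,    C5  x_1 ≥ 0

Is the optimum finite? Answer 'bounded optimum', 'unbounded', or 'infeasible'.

Feasible corners and W = x_1 + 8x_2:
  (11/5, 0) → W = 11/5
  (0, 0) → W = 0
The feasible region has finitely many vertices and no improving ray; the minimum is 0 at (0, 0).

bounded optimum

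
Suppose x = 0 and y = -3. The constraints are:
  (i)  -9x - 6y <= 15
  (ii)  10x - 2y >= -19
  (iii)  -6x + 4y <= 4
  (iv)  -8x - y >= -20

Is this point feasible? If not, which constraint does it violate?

Constraint (i): -9x - 6y = 18, which is not ≤ 15. All other constraints are satisfied.

not feasible — violates (i)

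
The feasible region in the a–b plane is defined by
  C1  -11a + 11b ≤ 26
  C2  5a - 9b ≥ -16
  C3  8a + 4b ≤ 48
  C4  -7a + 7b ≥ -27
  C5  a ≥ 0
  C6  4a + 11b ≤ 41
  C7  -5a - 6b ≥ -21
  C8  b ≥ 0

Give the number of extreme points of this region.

5

Pairwise boundary intersections that survive every other constraint:
  (0, 16/9)
  (31/25, 37/15)
  (309/77, 12/77)
  (27/7, 0)
  (0, 0)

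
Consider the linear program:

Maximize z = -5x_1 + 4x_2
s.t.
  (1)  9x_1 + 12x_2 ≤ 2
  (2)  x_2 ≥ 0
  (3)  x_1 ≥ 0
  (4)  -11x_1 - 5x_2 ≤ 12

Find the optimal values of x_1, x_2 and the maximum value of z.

x_1 = 0, x_2 = 1/6, maximum z = 2/3

The optimum lies where 9x_1 + 12x_2 = 2 and x_1 = 0.
Solving simultaneously gives x_1 = 0, x_2 = 1/6.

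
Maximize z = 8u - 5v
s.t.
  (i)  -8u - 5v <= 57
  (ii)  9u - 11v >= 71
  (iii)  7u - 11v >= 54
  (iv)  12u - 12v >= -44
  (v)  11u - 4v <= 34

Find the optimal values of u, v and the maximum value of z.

Corner points and z = 8u - 5v:
  (-272/133, -1081/133) → z = 3229/133
  (-2/3, -31/3) → z = 139/3
  (18/17, -95/17) → z = 619/17

The binding constraints are -8u - 5v = 57 and 11u - 4v = 34.
Solving simultaneously gives u = -2/3, v = -31/3.

u = -2/3, v = -31/3, maximum z = 139/3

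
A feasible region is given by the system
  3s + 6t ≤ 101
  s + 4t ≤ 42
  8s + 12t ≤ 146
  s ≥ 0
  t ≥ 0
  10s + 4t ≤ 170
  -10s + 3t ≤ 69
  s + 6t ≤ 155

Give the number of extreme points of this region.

5

The feasible vertices (each the meet of two boundaries and inside every other half-plane) are:
  (4, 19/2)
  (0, 21/2)
  (182/11, 25/22)
  (0, 0)
  (17, 0)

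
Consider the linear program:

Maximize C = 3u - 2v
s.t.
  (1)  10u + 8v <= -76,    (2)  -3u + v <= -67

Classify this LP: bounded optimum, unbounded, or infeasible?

From the feasible point (230/17, -449/17), moving in the direction (8, -10) keeps every constraint satisfied while C increases without bound.

unbounded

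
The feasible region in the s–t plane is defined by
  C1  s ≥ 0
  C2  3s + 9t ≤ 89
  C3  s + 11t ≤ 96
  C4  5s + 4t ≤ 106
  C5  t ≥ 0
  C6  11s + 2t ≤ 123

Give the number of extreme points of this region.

Of the 15 pairwise boundary intersections, those satisfying every inequality are:
  (0, 96/11)
  (0, 0)
  (115/24, 199/24)
  (929/93, 610/93)
  (123/11, 0)

5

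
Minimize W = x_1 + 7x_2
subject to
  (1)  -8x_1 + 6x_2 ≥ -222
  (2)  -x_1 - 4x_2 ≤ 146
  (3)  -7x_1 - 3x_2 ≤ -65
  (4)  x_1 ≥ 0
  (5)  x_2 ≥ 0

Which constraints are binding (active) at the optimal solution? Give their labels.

Corner points and W = x_1 + 7x_2:
  (111/4, 0) → W = 111/4
  (0, 65/3) → W = 455/3
  (65/7, 0) → W = 65/7
The feasible region is unbounded (it extends along (0, 1), (3, 4)), but W strictly increases along every unbounded feasible direction, so there is no improving ray and the minimum is attained at a vertex.

The minimum is at (65/7, 0). Substituting into each constraint, equality holds for (3) and (5); the remaining constraints have slack.

(3) and (5)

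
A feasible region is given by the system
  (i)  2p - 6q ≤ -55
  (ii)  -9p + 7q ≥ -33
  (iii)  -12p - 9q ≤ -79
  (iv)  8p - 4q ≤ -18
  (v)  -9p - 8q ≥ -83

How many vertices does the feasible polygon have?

Of the 10 pairwise boundary intersections, those satisfying every inequality are:
  (-7/30, 409/45)
  (29/35, 661/70)
  (-23/3, 19)

3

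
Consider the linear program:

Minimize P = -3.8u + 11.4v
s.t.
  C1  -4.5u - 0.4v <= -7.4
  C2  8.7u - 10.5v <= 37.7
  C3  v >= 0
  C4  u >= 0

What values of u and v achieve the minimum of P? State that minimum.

Extreme points and P = -3.8u + 11.4v:
  (74/45, 0) → P = -1406/225
  (0, 37/2) → P = 2109/10
  (13/3, 0) → P = -247/15
The feasible region is unbounded (it extends along (0, 1), (35, 29)), but P strictly increases along every unbounded feasible direction, so there is no improving ray and the minimum is attained at a vertex.

The optimum lies where 8.7u - 10.5v = 37.7 and v = 0.
Solving simultaneously gives u = 13/3, v = 0.

u = 13/3, v = 0, minimum P = -247/15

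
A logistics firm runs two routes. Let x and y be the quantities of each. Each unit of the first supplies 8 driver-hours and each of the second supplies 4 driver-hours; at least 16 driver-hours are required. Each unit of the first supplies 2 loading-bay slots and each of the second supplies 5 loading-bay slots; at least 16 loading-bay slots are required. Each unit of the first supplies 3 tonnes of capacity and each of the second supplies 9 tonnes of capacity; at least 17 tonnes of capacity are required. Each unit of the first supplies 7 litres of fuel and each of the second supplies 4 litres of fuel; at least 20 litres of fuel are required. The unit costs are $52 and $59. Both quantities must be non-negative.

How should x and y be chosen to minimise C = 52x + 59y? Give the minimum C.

x = 4/3, y = 8/3, minimum C = 680/3

The feasible region is unbounded (it extends along (0, 1), (1, 0)), but C strictly increases along every unbounded feasible direction, so there is no improving ray and the minimum is attained at a vertex.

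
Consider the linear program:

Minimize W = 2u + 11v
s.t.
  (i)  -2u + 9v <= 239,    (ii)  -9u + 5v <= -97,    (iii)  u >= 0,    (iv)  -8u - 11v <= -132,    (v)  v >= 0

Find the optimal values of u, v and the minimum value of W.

u = 33/2, v = 0, minimum W = 33

Corner points and W = 2u + 11v:
  (2068/71, 2345/71) → W = 29931/71
  (1727/139, 412/139) → W = 7986/139
  (33/2, 0) → W = 33
The feasible region is unbounded (it extends along (9, 2), (1, 0)), but W strictly increases along every unbounded feasible direction, so there is no improving ray and the minimum is attained at a vertex.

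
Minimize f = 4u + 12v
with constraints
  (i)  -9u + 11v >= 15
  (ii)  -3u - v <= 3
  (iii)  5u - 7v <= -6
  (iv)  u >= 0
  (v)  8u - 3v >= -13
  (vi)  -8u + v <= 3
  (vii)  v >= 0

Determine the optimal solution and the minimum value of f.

u = 0, v = 15/11, minimum f = 180/11

Vertices and f = 4u + 12v:
  (0, 15/11) → f = 180/11
  (0, 3) → f = 36
  (1/4, 5) → f = 61
The feasible region is unbounded (it extends along (3, 8), (11, 9)), but f strictly increases along every unbounded feasible direction, so there is no improving ray and the minimum is attained at a vertex.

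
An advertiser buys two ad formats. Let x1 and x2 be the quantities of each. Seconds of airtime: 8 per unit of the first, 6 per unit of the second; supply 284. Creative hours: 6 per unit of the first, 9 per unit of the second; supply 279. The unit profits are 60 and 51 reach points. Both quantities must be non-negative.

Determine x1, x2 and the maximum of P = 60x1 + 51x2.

x1 = 49/2, x2 = 44/3, maximum P = 2218

Vertices and P = 60x1 + 51x2:
  (0, 0) → P = 0
  (0, 31) → P = 1581
  (71/2, 0) → P = 2130
  (49/2, 44/3) → P = 2218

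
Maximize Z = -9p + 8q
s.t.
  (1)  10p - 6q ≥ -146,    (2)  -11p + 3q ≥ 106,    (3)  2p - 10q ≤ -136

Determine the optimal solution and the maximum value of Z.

p = -11/2, q = 91/6, maximum Z = 1025/6

Extreme points and Z = -9p + 8q:
  (-11/2, 91/6) → Z = 1025/6
  (-161/22, 267/22) → Z = 3585/22
  (-163/26, 321/26) → Z = 4035/26

The binding constraints are 10p - 6q = -146 and -11p + 3q = 106.
Solving simultaneously gives p = -11/2, q = 91/6.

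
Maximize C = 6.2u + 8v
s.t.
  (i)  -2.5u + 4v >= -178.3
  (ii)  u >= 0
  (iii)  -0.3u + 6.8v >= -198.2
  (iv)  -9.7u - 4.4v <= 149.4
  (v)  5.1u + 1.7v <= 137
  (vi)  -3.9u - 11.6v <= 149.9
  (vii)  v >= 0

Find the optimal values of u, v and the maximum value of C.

u = 0, v = 1370/17, maximum C = 10960/17

Extreme points and C = 6.2u + 8v:
  (0, 1370/17) → C = 10960/17
  (0, 0) → C = 0
  (1370/51, 0) → C = 8494/51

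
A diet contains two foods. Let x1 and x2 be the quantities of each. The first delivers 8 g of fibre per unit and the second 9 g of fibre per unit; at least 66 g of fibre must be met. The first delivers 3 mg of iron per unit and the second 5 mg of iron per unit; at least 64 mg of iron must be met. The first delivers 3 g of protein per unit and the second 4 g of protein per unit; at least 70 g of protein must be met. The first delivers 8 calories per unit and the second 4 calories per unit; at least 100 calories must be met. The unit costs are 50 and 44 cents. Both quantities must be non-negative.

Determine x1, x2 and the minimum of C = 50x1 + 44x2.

x1 = 6, x2 = 13, minimum C = 872

Vertices and C = 50x1 + 44x2:
  (0, 25) → C = 1100
  (70/3, 0) → C = 3500/3
  (6, 13) → C = 872
The feasible region is unbounded (it extends along (0, 1), (1, 0)), but C strictly increases along every unbounded feasible direction, so there is no improving ray and the minimum is attained at a vertex.

The binding constraints are 3x1 + 4x2 = 70 and 8x1 + 4x2 = 100.
Solving simultaneously gives x1 = 6, x2 = 13.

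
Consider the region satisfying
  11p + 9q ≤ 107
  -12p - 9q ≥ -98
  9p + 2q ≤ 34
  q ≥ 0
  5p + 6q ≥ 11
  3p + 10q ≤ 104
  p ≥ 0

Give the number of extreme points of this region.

6

Pairwise boundary intersections that survive every other constraint:
  (110/57, 158/19)
  (44/93, 318/31)
  (34/9, 0)
  (11/5, 0)
  (0, 11/6)
  (0, 52/5)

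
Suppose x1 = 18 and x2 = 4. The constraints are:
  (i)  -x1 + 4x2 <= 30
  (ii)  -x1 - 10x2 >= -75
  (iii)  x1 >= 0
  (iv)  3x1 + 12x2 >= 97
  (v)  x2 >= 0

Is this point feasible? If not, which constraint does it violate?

(i): -2 ≤ 30 ✓
(ii): -58 ≥ -75 ✓
(iii): 18 ≥ 0 ✓
(iv): 102 ≥ 97 ✓
(v): 4 ≥ 0 ✓

feasible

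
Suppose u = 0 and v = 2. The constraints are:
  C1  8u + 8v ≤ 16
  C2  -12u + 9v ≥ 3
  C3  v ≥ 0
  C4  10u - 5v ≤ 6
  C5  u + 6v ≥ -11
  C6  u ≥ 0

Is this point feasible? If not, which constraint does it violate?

feasible

C1: 16 ≤ 16 ✓
C2: 18 ≥ 3 ✓
C3: 2 ≥ 0 ✓
C4: -10 ≤ 6 ✓
C5: 12 ≥ -11 ✓
C6: 0 ≥ 0 ✓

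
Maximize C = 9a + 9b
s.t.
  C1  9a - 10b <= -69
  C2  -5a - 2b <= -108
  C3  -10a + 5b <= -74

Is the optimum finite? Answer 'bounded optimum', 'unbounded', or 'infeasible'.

unbounded

From the feasible point (217/11, 1356/55), moving in the direction (5, 10) keeps every constraint satisfied while C increases without bound.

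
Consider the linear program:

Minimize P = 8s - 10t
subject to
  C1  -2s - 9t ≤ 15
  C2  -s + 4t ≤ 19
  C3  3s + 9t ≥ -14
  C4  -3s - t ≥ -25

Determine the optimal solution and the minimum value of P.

s = -227/21, t = 43/21, minimum P = -2246/21

Feasible corners and P = 8s - 10t:
  (1, -17/9) → P = 242/9
  (48/5, -19/5) → P = 574/5
  (-227/21, 43/21) → P = -2246/21
  (81/13, 82/13) → P = -172/13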